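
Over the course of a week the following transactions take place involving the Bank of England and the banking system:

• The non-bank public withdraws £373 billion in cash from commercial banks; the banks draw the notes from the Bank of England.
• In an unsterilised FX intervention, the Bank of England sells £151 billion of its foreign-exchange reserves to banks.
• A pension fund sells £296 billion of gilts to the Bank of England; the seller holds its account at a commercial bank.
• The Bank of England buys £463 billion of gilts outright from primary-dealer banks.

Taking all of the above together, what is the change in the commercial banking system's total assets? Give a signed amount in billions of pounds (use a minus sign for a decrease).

Currency withdrawal £373 billion: bank balance sheets shrink → −£373B.
FX sale £151 billion: just an asset swap on bank balance sheets → 0.
Asset purchase (from non-banks) £296 billion: bank balance sheets expand → +£296B.
OMO purchase (from banks) £463 billion: just an asset swap on bank balance sheets → 0.
Net: −373 + 0 + 296 + 0 = -£77 billion.

-£77 billion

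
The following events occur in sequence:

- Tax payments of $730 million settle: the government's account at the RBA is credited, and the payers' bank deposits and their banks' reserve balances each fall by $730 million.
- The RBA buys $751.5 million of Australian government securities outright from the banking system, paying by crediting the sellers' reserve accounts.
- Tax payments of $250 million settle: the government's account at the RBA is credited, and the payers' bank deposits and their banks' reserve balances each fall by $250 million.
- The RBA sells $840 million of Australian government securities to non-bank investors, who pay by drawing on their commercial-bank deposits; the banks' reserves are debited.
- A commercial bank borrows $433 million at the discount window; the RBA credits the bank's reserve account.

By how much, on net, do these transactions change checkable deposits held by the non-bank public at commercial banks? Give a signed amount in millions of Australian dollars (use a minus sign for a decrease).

RBA balance sheet:
  Assets:      Securities −$88.5M, Loans to banks +$433M
  Liabilities: Bank reserves −$635.5M, Government deposits +$980M
Commercial banking system:
  Assets:      Reserves at CB −$635.5M, Securities −$751.5M
  Liabilities: Checkable deposits −$1820M, Borrowings from CB +$433M
So the change in checkable deposits held by the non-bank public at commercial banks is -$1820 million.

-$1820 million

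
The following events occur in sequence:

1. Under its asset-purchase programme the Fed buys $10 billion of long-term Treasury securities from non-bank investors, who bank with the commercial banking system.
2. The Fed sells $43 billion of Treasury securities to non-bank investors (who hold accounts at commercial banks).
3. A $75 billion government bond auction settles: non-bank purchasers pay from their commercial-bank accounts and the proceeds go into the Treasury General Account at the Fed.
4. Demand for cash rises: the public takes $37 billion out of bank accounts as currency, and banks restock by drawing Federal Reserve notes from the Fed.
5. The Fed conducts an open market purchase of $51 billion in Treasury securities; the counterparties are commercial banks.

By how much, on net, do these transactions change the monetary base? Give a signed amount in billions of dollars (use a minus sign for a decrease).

Fed balance sheet:
  Assets:      Securities +$18B
  Liabilities: Bank reserves −$94B, Currency in circulation +$37B, Government deposits +$75B
Monetary base = currency + reserves: +$37B + (−$94B) = -$57 billion.

-$57 billion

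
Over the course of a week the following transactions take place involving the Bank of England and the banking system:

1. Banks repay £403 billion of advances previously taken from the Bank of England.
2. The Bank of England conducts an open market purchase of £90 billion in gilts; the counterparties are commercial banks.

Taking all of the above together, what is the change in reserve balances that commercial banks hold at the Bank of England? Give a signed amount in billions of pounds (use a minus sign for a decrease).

Discount-window repayment £403 billion: repayment is debited from reserves → −£403B.
OMO purchase (from banks) £90 billion: the Bank of England pays by crediting reserve accounts → +£90B.
Net: −403 + 90 = -£313 billion.

-£313 billion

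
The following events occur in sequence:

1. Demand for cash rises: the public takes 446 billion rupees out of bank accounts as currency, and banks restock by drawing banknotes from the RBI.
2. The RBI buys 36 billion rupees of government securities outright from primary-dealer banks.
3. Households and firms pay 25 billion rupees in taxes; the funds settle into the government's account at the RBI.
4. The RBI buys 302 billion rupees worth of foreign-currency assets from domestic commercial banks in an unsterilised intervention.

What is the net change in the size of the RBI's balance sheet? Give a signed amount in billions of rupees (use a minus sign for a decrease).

RBI balance sheet:
  Assets:      Securities +36B, Foreign assets +302B
  Liabilities: Bank reserves −133B, Currency in circulation +446B, Government deposits +25B
Change in total RBI assets = +338 billion.

+338 billion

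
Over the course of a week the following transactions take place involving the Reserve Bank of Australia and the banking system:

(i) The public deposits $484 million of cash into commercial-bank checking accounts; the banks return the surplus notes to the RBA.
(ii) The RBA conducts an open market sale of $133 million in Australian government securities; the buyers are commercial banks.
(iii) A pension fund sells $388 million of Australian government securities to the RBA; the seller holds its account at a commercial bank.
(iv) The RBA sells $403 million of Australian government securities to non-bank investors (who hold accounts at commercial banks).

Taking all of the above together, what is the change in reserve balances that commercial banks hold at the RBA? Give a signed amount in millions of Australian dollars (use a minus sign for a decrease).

+$336 million

RBA balance sheet:
  Assets:      Securities −$148M
  Liabilities: Bank reserves +$336M, Currency in circulation −$484M
Commercial banking system:
  Assets:      Reserves at CB +$336M, Securities +$133M
  Liabilities: Checkable deposits +$469M
So the change in reserve balances that commercial banks hold at the RBA is +$336 million.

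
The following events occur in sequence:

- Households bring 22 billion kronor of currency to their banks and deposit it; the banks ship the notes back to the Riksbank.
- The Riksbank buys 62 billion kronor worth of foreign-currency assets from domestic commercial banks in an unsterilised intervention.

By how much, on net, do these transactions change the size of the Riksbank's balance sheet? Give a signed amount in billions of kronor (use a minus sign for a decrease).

+62 billion

Currency deposit 22 billion kronor: only the composition of liabilities changes → 0.
FX purchase 62 billion kronor: a Riksbank asset is acquired → +62B.
Net: 0 + 62 = +62 billion.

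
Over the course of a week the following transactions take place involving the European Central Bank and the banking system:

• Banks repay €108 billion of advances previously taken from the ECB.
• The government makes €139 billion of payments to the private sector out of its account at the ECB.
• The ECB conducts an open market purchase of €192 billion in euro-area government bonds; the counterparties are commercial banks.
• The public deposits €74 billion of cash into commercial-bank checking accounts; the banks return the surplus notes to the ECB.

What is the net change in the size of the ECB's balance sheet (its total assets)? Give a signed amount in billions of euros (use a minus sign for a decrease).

+€84 billion

ECB balance sheet:
  Assets:      Securities +€192B, Loans to banks −€108B
  Liabilities: Bank reserves +€297B, Currency in circulation −€74B, Government deposits −€139B
Commercial banking system:
  Assets:      Reserves at CB +€297B, Securities −€192B
  Liabilities: Checkable deposits +€213B, Borrowings from CB −€108B
Change in total ECB assets = +€84 billion.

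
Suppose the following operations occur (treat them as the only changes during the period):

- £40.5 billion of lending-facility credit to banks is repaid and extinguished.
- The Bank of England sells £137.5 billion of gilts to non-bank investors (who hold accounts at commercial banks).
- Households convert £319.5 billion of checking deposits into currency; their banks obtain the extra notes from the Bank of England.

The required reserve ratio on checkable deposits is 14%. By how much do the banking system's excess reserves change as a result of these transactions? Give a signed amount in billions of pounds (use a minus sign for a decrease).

-£433.52 billion

Discount-window repayment £40.5 billion: reserves −£40.5B, deposits 0.
Asset sale (to non-banks) £137.5 billion: reserves −£137.5B, deposits −£137.5B.
Currency withdrawal £319.5 billion: reserves −£319.5B, deposits −£319.5B.
Totals: Δreserves = −£497.5B, Δdeposits = −£457B.
Δrequired reserves = 14% × −£457B = −£63.98B.
Δexcess reserves = Δreserves − Δrequired = −£497.5B − (−£63.98B) = -£433.52 billion.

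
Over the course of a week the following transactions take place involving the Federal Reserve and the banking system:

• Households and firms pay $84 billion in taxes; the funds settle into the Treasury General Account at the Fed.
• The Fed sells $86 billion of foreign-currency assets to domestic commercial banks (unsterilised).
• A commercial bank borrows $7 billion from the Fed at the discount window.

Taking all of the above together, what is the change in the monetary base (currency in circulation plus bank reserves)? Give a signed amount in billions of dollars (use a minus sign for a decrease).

Government account inflow $84 billion: reserves shift to a non-base liability → −$84B.
FX sale $86 billion: Fed balance sheet contracts → −$86B.
Discount-window loan $7 billion: Fed balance sheet expands → +$7B.
Net: −84 − 86 + 7 = -$163 billion.

-$163 billion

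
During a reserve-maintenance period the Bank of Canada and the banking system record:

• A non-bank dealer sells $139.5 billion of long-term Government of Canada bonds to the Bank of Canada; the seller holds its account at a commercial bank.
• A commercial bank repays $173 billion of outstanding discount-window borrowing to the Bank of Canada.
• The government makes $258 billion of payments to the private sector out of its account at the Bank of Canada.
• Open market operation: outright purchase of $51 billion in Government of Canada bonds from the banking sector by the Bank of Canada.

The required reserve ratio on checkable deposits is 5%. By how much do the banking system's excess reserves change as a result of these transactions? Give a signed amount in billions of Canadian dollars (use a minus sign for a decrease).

+$255.625 billion

Asset purchase (from non-banks) $139.5 billion: reserves +$139.5B, deposits +$139.5B.
Discount-window repayment $173 billion: reserves −$173B, deposits 0.
Government spending $258 billion: reserves +$258B, deposits +$258B.
OMO purchase (from banks) $51 billion: reserves +$51B, deposits 0.
Totals: Δreserves = +$275.5B, Δdeposits = +$397.5B.
Δrequired reserves = 5% × +$397.5B = +$19.875B.
Δexcess reserves = Δreserves − Δrequired = +$275.5B − (+$19.875B) = +$255.625 billion.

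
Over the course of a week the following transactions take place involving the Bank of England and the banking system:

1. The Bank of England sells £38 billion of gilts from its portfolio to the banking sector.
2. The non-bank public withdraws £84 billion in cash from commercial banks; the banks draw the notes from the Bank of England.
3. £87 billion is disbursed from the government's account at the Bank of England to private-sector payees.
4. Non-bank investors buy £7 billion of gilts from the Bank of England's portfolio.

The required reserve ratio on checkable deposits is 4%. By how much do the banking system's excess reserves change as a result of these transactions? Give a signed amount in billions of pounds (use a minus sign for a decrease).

-£41.84 billion

OMO sale (to banks) £38 billion: reserves −£38B, deposits 0.
Currency withdrawal £84 billion: reserves −£84B, deposits −£84B.
Government spending £87 billion: reserves +£87B, deposits +£87B.
Asset sale (to non-banks) £7 billion: reserves −£7B, deposits −£7B.
Totals: Δreserves = −£42B, Δdeposits = −£4B.
Δrequired reserves = 4% × −£4B = −£0.16B.
Δexcess reserves = Δreserves − Δrequired = −£42B − (−£0.16B) = -£41.84 billion.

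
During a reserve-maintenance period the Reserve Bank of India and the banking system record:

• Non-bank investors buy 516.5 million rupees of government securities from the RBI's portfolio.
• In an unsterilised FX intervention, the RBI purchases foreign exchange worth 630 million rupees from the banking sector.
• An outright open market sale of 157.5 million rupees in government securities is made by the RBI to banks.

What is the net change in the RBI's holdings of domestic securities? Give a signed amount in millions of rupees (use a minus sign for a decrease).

-674 million

Asset sale (to non-banks) 516.5 million rupees: securities removed from the RBI's portfolio → −516.5M.
FX purchase 630 million rupees: the RBI's securities portfolio is untouched → 0.
OMO sale (to banks) 157.5 million rupees: securities removed from the RBI's portfolio → −157.5M.
Net: −516.5 + 0 − 157.5 = -674 million.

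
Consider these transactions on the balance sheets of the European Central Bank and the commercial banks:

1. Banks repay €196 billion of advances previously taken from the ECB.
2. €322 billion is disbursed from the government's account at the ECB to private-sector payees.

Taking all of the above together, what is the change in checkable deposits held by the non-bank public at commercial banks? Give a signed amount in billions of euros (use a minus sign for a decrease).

ECB balance sheet:
  Assets:      Loans to banks −€196B
  Liabilities: Bank reserves +€126B, Government deposits −€322B
Commercial banking system:
  Assets:      Reserves at CB +€126B
  Liabilities: Checkable deposits +€322B, Borrowings from CB −€196B
So the change in checkable deposits held by the non-bank public at commercial banks is +€322 billion.

+€322 billion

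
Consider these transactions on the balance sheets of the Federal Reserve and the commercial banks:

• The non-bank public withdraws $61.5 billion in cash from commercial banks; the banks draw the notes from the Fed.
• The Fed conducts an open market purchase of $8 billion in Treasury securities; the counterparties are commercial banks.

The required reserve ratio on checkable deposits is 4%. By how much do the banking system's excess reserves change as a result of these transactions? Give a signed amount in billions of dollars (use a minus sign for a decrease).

-$51.04 billion

Currency withdrawal $61.5 billion: reserves −$61.5B, deposits −$61.5B.
OMO purchase (from banks) $8 billion: reserves +$8B, deposits 0.
Totals: Δreserves = −$53.5B, Δdeposits = −$61.5B.
Δrequired reserves = 4% × −$61.5B = −$2.46B.
Δexcess reserves = Δreserves − Δrequired = −$53.5B − (−$2.46B) = -$51.04 billion.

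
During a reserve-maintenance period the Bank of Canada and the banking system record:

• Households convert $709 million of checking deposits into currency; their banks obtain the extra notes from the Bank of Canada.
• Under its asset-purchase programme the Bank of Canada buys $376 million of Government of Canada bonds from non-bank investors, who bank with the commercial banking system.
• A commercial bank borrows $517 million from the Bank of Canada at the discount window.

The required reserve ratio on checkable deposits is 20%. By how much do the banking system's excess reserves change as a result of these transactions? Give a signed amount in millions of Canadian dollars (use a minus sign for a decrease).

+$250.6 million

Currency withdrawal $709 million: reserves −$709M, deposits −$709M.
Asset purchase (from non-banks) $376 million: reserves +$376M, deposits +$376M.
Discount-window loan $517 million: reserves +$517M, deposits 0.
Totals: Δreserves = +$184M, Δdeposits = −$333M.
Δrequired reserves = 20% × −$333M = −$66.6M.
Δexcess reserves = Δreserves − Δrequired = +$184M − (−$66.6M) = +$250.6 million.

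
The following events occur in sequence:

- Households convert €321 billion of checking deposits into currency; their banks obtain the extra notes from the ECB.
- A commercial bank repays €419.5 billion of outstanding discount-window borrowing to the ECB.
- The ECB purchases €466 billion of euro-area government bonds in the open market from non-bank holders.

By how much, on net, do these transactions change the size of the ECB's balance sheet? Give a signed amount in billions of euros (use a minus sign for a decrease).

ECB balance sheet:
  Assets:      Securities +€466B, Loans to banks −€419.5B
  Liabilities: Bank reserves −€274.5B, Currency in circulation +€321B
Commercial banking system:
  Assets:      Reserves at CB −€274.5B
  Liabilities: Checkable deposits +€145B, Borrowings from CB −€419.5B
Change in total ECB assets = +€46.5 billion.

+€46.5 billion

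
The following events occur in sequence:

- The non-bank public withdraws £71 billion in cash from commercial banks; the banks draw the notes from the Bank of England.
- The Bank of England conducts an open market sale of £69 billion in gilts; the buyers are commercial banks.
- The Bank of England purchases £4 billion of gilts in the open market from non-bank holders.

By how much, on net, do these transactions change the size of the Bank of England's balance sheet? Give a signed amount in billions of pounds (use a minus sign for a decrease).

-£65 billion

Currency withdrawal £71 billion: only the composition of liabilities changes → 0.
OMO sale (to banks) £69 billion: a Bank of England asset is shed → −£69B.
Asset purchase (from non-banks) £4 billion: a Bank of England asset is acquired → +£4B.
Net: 0 − 69 + 4 = -£65 billion.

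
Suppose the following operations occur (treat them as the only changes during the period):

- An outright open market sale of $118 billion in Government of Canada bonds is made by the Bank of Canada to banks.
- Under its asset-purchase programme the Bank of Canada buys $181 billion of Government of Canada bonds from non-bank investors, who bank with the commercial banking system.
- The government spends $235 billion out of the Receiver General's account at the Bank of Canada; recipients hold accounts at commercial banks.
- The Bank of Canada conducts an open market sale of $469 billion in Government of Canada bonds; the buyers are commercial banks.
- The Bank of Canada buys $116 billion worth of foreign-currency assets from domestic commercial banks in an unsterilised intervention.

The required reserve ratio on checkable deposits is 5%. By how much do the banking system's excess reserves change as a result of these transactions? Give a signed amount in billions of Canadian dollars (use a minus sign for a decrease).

-$75.8 billion

OMO sale (to banks) $118 billion: reserves −$118B, deposits 0.
Asset purchase (from non-banks) $181 billion: reserves +$181B, deposits +$181B.
Government spending $235 billion: reserves +$235B, deposits +$235B.
OMO sale (to banks) $469 billion: reserves −$469B, deposits 0.
FX purchase $116 billion: reserves +$116B, deposits 0.
Totals: Δreserves = −$55B, Δdeposits = +$416B.
Δrequired reserves = 5% × +$416B = +$20.8B.
Δexcess reserves = Δreserves − Δrequired = −$55B − (+$20.8B) = -$75.8 billion.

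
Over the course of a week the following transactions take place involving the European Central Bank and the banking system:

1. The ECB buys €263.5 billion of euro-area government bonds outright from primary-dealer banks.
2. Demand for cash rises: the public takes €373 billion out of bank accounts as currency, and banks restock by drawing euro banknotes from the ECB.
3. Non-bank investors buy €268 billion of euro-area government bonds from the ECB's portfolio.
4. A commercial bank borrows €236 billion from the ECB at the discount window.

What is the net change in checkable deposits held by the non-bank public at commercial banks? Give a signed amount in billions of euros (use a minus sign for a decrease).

OMO purchase (from banks) €263.5 billion: the counterparty is a bank, so public deposits are unchanged → 0.
Currency withdrawal €373 billion: non-bank counterparties' bank balances fall → −€373B.
Asset sale (to non-banks) €268 billion: non-bank counterparties' bank balances fall → −€268B.
Discount-window loan €236 billion: the counterparty is a bank, so public deposits are unchanged → 0.
Net: 0 − 373 − 268 + 0 = -€641 billion.

-€641 billion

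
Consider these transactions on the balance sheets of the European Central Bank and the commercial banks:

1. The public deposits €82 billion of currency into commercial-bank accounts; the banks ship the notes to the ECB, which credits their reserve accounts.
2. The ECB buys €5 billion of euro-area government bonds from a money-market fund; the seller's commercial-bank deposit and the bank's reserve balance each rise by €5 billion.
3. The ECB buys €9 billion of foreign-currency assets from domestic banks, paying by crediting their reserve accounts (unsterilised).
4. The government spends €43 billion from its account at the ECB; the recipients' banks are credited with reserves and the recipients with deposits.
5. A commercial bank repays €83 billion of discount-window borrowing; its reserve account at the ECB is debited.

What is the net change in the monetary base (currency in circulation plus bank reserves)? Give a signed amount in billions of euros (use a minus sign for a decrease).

-€26 billion

ECB balance sheet:
  Assets:      Securities +€5B, Loans to banks −€83B, Foreign assets +€9B
  Liabilities: Bank reserves +€56B, Currency in circulation −€82B, Government deposits −€43B
Monetary base = currency + reserves: −€82B + (+€56B) = -€26 billion.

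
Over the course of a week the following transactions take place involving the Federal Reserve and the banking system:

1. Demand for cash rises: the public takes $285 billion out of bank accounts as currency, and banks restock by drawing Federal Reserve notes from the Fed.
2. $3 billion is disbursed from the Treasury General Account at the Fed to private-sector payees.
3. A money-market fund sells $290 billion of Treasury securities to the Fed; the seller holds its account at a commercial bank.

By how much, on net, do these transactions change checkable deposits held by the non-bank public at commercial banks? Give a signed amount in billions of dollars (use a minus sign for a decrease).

Fed balance sheet:
  Assets:      Securities +$290B
  Liabilities: Bank reserves +$8B, Currency in circulation +$285B, Government deposits −$3B
Commercial banking system:
  Assets:      Reserves at CB +$8B
  Liabilities: Checkable deposits +$8B
So the change in checkable deposits held by the non-bank public at commercial banks is +$8 billion.

+$8 billion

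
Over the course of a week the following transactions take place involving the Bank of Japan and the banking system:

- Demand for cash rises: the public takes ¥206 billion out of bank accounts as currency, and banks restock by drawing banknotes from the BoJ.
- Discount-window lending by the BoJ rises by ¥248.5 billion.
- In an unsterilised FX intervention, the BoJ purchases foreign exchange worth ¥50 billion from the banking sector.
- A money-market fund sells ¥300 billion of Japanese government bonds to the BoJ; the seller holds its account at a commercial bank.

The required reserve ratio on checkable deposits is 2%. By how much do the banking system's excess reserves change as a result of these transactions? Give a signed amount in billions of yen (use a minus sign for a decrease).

Currency withdrawal ¥206 billion: reserves −¥206B, deposits −¥206B.
Discount-window loan ¥248.5 billion: reserves +¥248.5B, deposits 0.
FX purchase ¥50 billion: reserves +¥50B, deposits 0.
Asset purchase (from non-banks) ¥300 billion: reserves +¥300B, deposits +¥300B.
Totals: Δreserves = +¥392.5B, Δdeposits = +¥94B.
Δrequired reserves = 2% × +¥94B = +¥1.88B.
Δexcess reserves = Δreserves − Δrequired = +¥392.5B − (+¥1.88B) = +¥390.62 billion.

+¥390.62 billion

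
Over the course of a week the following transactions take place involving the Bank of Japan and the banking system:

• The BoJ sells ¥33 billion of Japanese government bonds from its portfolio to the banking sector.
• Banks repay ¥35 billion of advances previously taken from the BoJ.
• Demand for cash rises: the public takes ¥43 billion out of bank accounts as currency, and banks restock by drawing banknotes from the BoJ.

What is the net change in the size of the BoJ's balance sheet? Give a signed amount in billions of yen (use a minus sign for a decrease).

BoJ balance sheet:
  Assets:      Securities −¥33B, Loans to banks −¥35B
  Liabilities: Bank reserves −¥111B, Currency in circulation +¥43B
Change in total BoJ assets = -¥68 billion.

-¥68 billion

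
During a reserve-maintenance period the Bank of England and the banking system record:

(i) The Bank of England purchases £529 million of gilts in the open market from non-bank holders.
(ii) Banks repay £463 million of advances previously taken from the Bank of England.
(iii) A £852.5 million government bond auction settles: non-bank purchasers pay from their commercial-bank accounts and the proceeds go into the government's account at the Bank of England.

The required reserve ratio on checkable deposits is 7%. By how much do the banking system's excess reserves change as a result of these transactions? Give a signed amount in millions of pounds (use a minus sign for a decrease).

-£763.855 million

Asset purchase (from non-banks) £529 million: reserves +£529M, deposits +£529M.
Discount-window repayment £463 million: reserves −£463M, deposits 0.
Government account inflow £852.5 million: reserves −£852.5M, deposits −£852.5M.
Totals: Δreserves = −£786.5M, Δdeposits = −£323.5M.
Δrequired reserves = 7% × −£323.5M = −£22.645M.
Δexcess reserves = Δreserves − Δrequired = −£786.5M − (−£22.645M) = -£763.855 million.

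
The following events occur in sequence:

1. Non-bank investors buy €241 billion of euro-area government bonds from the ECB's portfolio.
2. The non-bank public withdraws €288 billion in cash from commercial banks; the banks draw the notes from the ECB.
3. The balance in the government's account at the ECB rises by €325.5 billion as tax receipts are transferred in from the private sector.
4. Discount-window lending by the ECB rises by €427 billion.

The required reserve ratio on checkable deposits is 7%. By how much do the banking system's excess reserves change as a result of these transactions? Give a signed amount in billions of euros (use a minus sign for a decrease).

Asset sale (to non-banks) €241 billion: reserves −€241B, deposits −€241B.
Currency withdrawal €288 billion: reserves −€288B, deposits −€288B.
Government account inflow €325.5 billion: reserves −€325.5B, deposits −€325.5B.
Discount-window loan €427 billion: reserves +€427B, deposits 0.
Totals: Δreserves = −€427.5B, Δdeposits = −€854.5B.
Δrequired reserves = 7% × −€854.5B = −€59.815B.
Δexcess reserves = Δreserves − Δrequired = −€427.5B − (−€59.815B) = -€367.685 billion.

-€367.685 billion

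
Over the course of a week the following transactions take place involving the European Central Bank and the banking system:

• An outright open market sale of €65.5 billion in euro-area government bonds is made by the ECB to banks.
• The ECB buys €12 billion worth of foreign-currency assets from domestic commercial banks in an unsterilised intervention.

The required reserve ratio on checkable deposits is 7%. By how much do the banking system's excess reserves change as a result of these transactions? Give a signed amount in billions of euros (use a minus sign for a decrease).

-€53.5 billion

OMO sale (to banks) €65.5 billion: reserves −€65.5B, deposits 0.
FX purchase €12 billion: reserves +€12B, deposits 0.
Totals: Δreserves = −€53.5B, Δdeposits = 0.
Δrequired reserves = 7% × 0 = 0.
Δexcess reserves = Δreserves − Δrequired = −€53.5B − (0) = -€53.5 billion.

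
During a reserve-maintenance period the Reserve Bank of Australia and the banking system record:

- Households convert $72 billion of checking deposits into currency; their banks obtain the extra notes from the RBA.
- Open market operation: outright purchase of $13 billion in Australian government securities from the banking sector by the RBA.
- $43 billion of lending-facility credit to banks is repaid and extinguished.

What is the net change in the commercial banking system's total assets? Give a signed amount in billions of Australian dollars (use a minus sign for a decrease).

-$115 billion

Currency withdrawal $72 billion: bank balance sheets shrink → −$72B.
OMO purchase (from banks) $13 billion: just an asset swap on bank balance sheets → 0.
Discount-window repayment $43 billion: bank balance sheets shrink → −$43B.
Net: −72 + 0 − 43 = -$115 billion.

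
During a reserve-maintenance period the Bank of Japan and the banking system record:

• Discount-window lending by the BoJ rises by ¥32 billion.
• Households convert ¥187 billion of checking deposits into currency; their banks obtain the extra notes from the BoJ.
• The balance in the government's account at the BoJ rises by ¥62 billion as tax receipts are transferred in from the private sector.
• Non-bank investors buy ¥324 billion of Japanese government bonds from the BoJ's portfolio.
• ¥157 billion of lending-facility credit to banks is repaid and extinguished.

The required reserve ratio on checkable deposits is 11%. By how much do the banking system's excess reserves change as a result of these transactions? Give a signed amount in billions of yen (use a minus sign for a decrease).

Discount-window loan ¥32 billion: reserves +¥32B, deposits 0.
Currency withdrawal ¥187 billion: reserves −¥187B, deposits −¥187B.
Government account inflow ¥62 billion: reserves −¥62B, deposits −¥62B.
Asset sale (to non-banks) ¥324 billion: reserves −¥324B, deposits −¥324B.
Discount-window repayment ¥157 billion: reserves −¥157B, deposits 0.
Totals: Δreserves = −¥698B, Δdeposits = −¥573B.
Δrequired reserves = 11% × −¥573B = −¥63.03B.
Δexcess reserves = Δreserves − Δrequired = −¥698B − (−¥63.03B) = -¥634.97 billion.

-¥634.97 billion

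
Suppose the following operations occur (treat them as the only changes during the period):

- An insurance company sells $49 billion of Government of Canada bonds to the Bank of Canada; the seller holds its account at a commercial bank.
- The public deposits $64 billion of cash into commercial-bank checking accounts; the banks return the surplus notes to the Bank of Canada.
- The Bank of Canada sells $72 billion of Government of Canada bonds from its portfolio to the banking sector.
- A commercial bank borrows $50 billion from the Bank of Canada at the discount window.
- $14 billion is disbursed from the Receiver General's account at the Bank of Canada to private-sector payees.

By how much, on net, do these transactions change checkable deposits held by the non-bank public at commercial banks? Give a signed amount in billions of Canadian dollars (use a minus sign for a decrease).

Bank of Canada balance sheet:
  Assets:      Securities −$23B, Loans to banks +$50B
  Liabilities: Bank reserves +$105B, Currency in circulation −$64B, Government deposits −$14B
Commercial banking system:
  Assets:      Reserves at CB +$105B, Securities +$72B
  Liabilities: Checkable deposits +$127B, Borrowings from CB +$50B
So the change in checkable deposits held by the non-bank public at commercial banks is +$127 billion.

+$127 billion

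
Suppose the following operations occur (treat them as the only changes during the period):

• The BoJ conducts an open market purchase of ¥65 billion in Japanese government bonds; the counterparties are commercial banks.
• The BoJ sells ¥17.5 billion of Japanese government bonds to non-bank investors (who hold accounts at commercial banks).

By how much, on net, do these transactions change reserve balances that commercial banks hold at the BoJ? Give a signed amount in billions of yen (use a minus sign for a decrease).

OMO purchase (from banks) ¥65 billion: the BoJ pays by crediting reserve accounts → +¥65B.
Asset sale (to non-banks) ¥17.5 billion: the non-bank buyers' banks settle from reserves → −¥17.5B.
Net: 65 − 17.5 = +¥47.5 billion.

+¥47.5 billion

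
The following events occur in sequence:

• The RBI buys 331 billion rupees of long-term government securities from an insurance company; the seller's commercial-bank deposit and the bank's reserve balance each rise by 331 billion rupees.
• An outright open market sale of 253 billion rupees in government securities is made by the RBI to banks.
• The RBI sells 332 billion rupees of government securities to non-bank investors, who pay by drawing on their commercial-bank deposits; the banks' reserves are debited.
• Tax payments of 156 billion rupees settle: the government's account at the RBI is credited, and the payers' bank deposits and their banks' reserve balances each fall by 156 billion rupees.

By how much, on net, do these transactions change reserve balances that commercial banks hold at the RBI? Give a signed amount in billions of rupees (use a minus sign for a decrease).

RBI balance sheet:
  Assets:      Securities −254B
  Liabilities: Bank reserves −410B, Government deposits +156B
Commercial banking system:
  Assets:      Reserves at CB −410B, Securities +253B
  Liabilities: Checkable deposits −157B
So the change in reserve balances that commercial banks hold at the RBI is -410 billion.

-410 billion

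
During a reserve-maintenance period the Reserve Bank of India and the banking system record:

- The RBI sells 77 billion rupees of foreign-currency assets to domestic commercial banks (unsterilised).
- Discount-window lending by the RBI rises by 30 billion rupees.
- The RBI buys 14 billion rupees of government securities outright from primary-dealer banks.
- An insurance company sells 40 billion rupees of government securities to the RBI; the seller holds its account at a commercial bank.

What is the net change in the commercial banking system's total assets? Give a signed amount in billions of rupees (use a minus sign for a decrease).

FX sale 77 billion rupees: just an asset swap on bank balance sheets → 0.
Discount-window loan 30 billion rupees: bank balance sheets expand → +30B.
OMO purchase (from banks) 14 billion rupees: just an asset swap on bank balance sheets → 0.
Asset purchase (from non-banks) 40 billion rupees: bank balance sheets expand → +40B.
Net: 0 + 30 + 0 + 40 = +70 billion.

+70 billion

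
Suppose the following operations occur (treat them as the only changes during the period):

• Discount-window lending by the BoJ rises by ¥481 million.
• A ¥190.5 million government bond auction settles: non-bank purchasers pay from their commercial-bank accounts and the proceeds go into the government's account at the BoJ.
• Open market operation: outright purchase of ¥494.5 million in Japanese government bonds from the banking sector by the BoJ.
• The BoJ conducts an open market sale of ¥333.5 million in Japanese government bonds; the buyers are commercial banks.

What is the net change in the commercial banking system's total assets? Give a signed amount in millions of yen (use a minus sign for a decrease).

Discount-window loan ¥481 million: bank balance sheets expand → +¥481M.
Government account inflow ¥190.5 million: bank balance sheets shrink → −¥190.5M.
OMO purchase (from banks) ¥494.5 million: just an asset swap on bank balance sheets → 0.
OMO sale (to banks) ¥333.5 million: just an asset swap on bank balance sheets → 0.
Net: 481 − 190.5 + 0 + 0 = +¥290.5 million.

+¥290.5 million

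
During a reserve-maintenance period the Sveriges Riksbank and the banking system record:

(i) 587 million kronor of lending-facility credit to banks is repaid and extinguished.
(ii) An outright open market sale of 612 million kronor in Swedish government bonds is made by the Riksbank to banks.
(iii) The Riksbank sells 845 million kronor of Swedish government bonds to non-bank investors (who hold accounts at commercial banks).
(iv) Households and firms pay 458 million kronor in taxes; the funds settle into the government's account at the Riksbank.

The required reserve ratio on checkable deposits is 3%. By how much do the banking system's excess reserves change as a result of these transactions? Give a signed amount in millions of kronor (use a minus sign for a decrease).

Discount-window repayment 587 million kronor: reserves −587M, deposits 0.
OMO sale (to banks) 612 million kronor: reserves −612M, deposits 0.
Asset sale (to non-banks) 845 million kronor: reserves −845M, deposits −845M.
Government account inflow 458 million kronor: reserves −458M, deposits −458M.
Totals: Δreserves = −2502M, Δdeposits = −1303M.
Δrequired reserves = 3% × −1303M = −39.09M.
Δexcess reserves = Δreserves − Δrequired = −2502M − (−39.09M) = -2462.91 million.

-2462.91 million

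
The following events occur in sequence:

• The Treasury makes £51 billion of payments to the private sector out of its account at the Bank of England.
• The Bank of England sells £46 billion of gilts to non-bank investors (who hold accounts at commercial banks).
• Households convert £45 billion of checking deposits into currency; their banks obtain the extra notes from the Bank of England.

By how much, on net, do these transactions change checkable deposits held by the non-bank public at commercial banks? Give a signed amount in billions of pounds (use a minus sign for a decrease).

Government spending £51 billion: non-bank counterparties' bank balances rise → +£51B.
Asset sale (to non-banks) £46 billion: non-bank counterparties' bank balances fall → −£46B.
Currency withdrawal £45 billion: non-bank counterparties' bank balances fall → −£45B.
Net: 51 − 46 − 45 = -£40 billion.

-£40 billion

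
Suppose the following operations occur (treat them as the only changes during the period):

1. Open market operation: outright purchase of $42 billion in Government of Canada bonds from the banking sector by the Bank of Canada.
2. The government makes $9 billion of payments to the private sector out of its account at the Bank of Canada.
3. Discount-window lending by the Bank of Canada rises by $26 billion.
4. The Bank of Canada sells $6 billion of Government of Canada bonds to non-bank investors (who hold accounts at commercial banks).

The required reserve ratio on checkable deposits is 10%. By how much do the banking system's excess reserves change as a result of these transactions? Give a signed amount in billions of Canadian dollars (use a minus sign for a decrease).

+$70.7 billion

OMO purchase (from banks) $42 billion: reserves +$42B, deposits 0.
Government spending $9 billion: reserves +$9B, deposits +$9B.
Discount-window loan $26 billion: reserves +$26B, deposits 0.
Asset sale (to non-banks) $6 billion: reserves −$6B, deposits −$6B.
Totals: Δreserves = +$71B, Δdeposits = +$3B.
Δrequired reserves = 10% × +$3B = +$0.3B.
Δexcess reserves = Δreserves − Δrequired = +$71B − (+$0.3B) = +$70.7 billion.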